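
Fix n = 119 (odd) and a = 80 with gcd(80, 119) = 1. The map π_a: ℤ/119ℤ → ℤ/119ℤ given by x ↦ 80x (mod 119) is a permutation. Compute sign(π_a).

+1

Start at x=32: 32 → 61 → 1 → 80 → 93 → 62 → 81 → … (one orbit).
π_80 has 5 disjoint cycles with lengths [48, 48, 16, 6, 1] on {0,…,118}.
119 − 5 = 114 transpositions; sign(π) = (−1)^114 = +1.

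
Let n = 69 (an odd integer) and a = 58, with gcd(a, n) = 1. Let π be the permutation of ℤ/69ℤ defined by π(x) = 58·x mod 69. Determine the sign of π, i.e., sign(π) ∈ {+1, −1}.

+1

Start at x=52: 52 → 49 → 13 → 64 → 55 → 16 → 31 → … (one orbit).
The orbit structure of x ↦ 58x mod 69: 9 orbits of sizes [11, 11, 11, 11, 11, 11, 1, 1, 1].
Σ(ℓ_i−1) = 69−9 = 60; sign = (−1)^60 = +1.
(58|69)_J = +1 (Zolotarev's lemma cross-check).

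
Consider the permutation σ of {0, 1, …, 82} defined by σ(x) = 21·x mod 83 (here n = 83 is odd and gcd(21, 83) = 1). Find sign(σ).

Orbit of 38 under x↦21x: [38, 51, 75, 81, 41, 31, 70]… (length divides ord_83(21)).
The orbit structure of x ↦ 21x mod 83: 3 orbits of sizes [41, 41, 1].
83 − 3 = 80 transpositions; sign(π) = (−1)^80 = +1.

+1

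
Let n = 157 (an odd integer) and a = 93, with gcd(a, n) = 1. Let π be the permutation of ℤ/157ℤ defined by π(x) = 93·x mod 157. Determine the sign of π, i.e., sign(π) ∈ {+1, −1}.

Start at x=39: 39 → 16 → 75 → 67 → 108 → 153 → 99 → … (one orbit).
13 cycles of lengths [13, 13, 13, 13, 13, 13, 13, 13, 13, 13, 13, 13, 1].
Σ(ℓ_i−1) = 157−13 = 144; sign = (−1)^144 = +1.
Zolotarev: (93|157) = +1, matching the cycle-count sign.

+1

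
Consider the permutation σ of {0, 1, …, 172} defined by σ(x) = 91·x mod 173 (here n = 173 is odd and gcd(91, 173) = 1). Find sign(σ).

Start at x=7: 7 → 118 → 12 → 54 → 70 → 142 → 120 → … (one orbit).
The orbit structure of x ↦ 91x mod 173: 2 orbits of sizes [172, 1].
173 − 2 = 171 transpositions; sign(π) = (−1)^171 = -1.
Via Zolotarev, sign(π_{91}) = (91|173) = -1.

-1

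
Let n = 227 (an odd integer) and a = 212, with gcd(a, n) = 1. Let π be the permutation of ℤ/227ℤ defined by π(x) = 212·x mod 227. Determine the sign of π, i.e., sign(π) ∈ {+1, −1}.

Start at x=207: 207 → 73 → 40 → 81 → 147 → 65 → 160 → … (one orbit).
π_212 has 3 disjoint cycles with lengths [113, 113, 1] on {0,…,226}.
sign(π) = (−1)^{n − #cycles} = (−1)^{227−3} = (−1)^224 = +1.
Via Zolotarev, sign(π_{212}) = (212|227) = +1.

+1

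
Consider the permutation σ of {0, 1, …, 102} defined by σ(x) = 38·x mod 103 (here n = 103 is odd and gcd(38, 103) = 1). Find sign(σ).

Trace 41: π^k(41) = [41, 13, 82, 26, 61, 52, 19] for k=0..6.
3 cycles of lengths [51, 51, 1].
sign(π) = (−1)^{n − #cycles} = (−1)^{103−3} = (−1)^100 = +1.
The Jacobi symbol (38|103) = +1 (Zolotarev) agrees.

+1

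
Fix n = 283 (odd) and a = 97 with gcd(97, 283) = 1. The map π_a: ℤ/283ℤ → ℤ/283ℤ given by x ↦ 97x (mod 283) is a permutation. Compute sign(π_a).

Start at x=23: 23 → 250 → 195 → 237 → 66 → 176 → 92 → … (one orbit).
3 cycles of lengths [141, 141, 1].
283 − 3 = 280 transpositions; sign(π) = (−1)^280 = +1.
Zolotarev: (97|283) = +1, matching the cycle-count sign.

+1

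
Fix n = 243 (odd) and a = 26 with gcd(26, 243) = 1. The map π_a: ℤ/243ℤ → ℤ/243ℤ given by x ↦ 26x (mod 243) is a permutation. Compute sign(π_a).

-1

Start at x=163: 163 → 107 → 109 → 161 → 55 → 215 → 1 → … (one orbit).
Cycle lengths of π_26 on ℤ/243ℤ: [18, 18, 18, 18, 18, 18, 18, 18, 18, 6, 6, 6, 6, 6, 6, 6, 6, 6, 2, 2, 2, 2, 2, 2, 2, 2, 2, 2, 2, 2, 2, 1]; 32 cycles in total.
With 32 cycles on 243 points, sign = (−1)^{243−32} = -1.
Via Zolotarev, sign(π_{26}) = (26|243) = -1.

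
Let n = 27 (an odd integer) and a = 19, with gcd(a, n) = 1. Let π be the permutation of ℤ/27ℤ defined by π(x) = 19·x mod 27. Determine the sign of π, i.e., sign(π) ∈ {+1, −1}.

Trace 19: π^k(19) = [19, 10, 1] for k=0..2.
The orbit structure of x ↦ 19x mod 27: 15 orbits of sizes [3, 3, 3, 3, 3, 3, 1, 1, 1, 1, 1, 1, 1, 1, 1].
n − c = 27 − 15 = 12; sign = (−1)^12 = +1.
Via Zolotarev, sign(π_{19}) = (19|27) = +1.

+1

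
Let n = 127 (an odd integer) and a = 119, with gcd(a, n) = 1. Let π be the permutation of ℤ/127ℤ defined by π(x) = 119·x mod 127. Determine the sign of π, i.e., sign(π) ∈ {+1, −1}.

-1

Start at x=125: 125 → 16 → 126 → 8 → 63 → 4 → 95 → … (one orbit).
π_119 has 10 disjoint cycles with lengths [14, 14, 14, 14, 14, 14, 14, 14, 14, 1] on {0,…,126}.
sign(π) = (−1)^{n − #cycles} = (−1)^{127−10} = (−1)^117 = -1.
The Jacobi symbol (119|127) = -1 (Zolotarev) agrees.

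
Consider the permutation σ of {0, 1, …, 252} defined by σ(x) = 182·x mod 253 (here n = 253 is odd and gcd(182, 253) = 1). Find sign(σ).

Orbit of 104 under x↦182x: [104, 206, 48, 134, 100, 237, 124]… (length divides ord_253(182)).
The orbit structure of x ↦ 182x mod 253: 5 orbits of sizes [110, 110, 22, 10, 1].
n − c = 253 − 5 = 248; sign = (−1)^248 = +1.
The Jacobi symbol (182|253) = +1 (Zolotarev) agrees.

+1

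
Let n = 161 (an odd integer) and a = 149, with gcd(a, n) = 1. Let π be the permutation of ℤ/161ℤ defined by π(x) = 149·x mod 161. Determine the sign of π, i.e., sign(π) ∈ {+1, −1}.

Trace 127: π^k(127) = [127, 86, 95, 148, 156, 60, 85] for k=0..6.
π_149 has 6 disjoint cycles with lengths [66, 66, 22, 3, 3, 1] on {0,…,160}.
6 cycles on 161: each ℓ→(−1)^(ℓ−1), product (−1)^155 = -1.

-1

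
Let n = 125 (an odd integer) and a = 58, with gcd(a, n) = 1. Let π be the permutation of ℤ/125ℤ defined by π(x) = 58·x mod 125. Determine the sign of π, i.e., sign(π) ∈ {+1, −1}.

Orbit of 96 under x↦58x: [96, 68, 69, 2, 116, 103, 99]… (length divides ord_125(58)).
Cycle type of π: 100 + 20 + 4 + 1; total 4 cycles.
With 4 cycles on 125 points, sign = (−1)^{125−4} = -1.

-1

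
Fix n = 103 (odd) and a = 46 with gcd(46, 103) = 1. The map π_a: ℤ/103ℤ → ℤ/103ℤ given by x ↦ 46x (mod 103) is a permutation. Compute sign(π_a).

+1

Start at x=56: 56 → 1 → 46 → 56 (one orbit).
Cycle type of π: 3×34 + 1; total 35 cycles.
Σ(ℓ_i−1) = 103−35 = 68; sign = (−1)^68 = +1.
The Jacobi symbol (46|103) = +1 (Zolotarev) agrees.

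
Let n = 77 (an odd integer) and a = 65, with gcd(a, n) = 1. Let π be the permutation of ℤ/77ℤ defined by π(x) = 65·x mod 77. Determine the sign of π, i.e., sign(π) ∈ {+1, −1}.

-1

Start at x=1: 1 → 65 → 67 → 43 → 23 → 32 → 1 (one orbit).
Cycle lengths of π_65 on ℤ/77ℤ: [6, 6, 6, 6, 6, 6, 6, 6, 6, 6, 3, 3, 2, 2, 2, 2, 2, 1]; 18 cycles in total.
With 18 cycles on 77 points, sign = (−1)^{77−18} = -1.
Check: (65/77) = -1 by Zolotarev.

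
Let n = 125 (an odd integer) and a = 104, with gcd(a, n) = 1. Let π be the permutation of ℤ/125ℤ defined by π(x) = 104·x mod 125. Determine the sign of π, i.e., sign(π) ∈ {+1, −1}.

+1

Trace 121: π^k(121) = [121, 84, 111, 44, 76, 29, 16] for k=0..6.
Cycle type of π: 50×2 + 10×2 + 2×2 + 1; total 7 cycles.
n − c = 125 − 7 = 118; sign = (−1)^118 = +1.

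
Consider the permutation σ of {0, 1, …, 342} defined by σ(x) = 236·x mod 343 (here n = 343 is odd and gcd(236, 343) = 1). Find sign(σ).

-1

Trace 15: π^k(15) = [15, 110, 235, 237, 23, 283, 246] for k=0..6.
π_236 has 4 disjoint cycles with lengths [294, 42, 6, 1] on {0,…,342}.
With 4 cycles on 343 points, sign = (−1)^{343−4} = -1.
Check: (236/343) = -1 by Zolotarev.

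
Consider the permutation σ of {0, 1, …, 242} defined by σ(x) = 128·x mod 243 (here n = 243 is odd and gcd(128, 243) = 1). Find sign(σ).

-1

Start at x=109: 109 → 101 → 49 → 197 → 187 → 122 → 64 → … (one orbit).
Cycle type of π: 162 + 54 + 18 + 6 + 2 + 1; total 6 cycles.
6 cycles on 243: each ℓ→(−1)^(ℓ−1), product (−1)^237 = -1.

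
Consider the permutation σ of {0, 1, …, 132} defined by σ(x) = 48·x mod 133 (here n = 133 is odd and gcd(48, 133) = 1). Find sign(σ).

+1

Orbit of 36 under x↦48x: [36, 132, 85, 90, 64, 13, 92]… (length divides ord_133(48)).
π_48 has 11 disjoint cycles with lengths [18, 18, 18, 18, 18, 18, 18, 2, 2, 2, 1] on {0,…,132}.
n − c = 133 − 11 = 122; sign = (−1)^122 = +1.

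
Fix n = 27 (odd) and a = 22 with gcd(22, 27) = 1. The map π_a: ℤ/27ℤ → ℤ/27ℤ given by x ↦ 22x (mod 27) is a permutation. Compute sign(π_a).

Start at x=22: 22 → 25 → 10 → 4 → 7 → 19 → 13 → … (one orbit).
Decompose π into cycles: lengths [9, 9, 3, 3, 1, 1, 1] (7 cycles, including the fixed point 0).
27 − 7 = 20 transpositions; sign(π) = (−1)^20 = +1.

+1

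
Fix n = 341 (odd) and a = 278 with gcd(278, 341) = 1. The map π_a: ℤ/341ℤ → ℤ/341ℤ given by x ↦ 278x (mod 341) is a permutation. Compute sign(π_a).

-1

Trace 218: π^k(218) = [218, 247, 125, 309, 311, 185, 280] for k=0..6.
Cycle lengths of π_278 on ℤ/341ℤ: [10, 10, 10, 10, 10, 10, 10, 10, 10, 10, 10, 10, 10, 10, 10, 10, 10, 10, 10, 10, 10, 10, 10, 10, 10, 10, 10, 10, 10, 10, 5, 5, 2, 2, 2, 2, 2, 2, 2, 2, 2, 2, 2, 2, 2, 2, 2, 1]; 48 cycles in total.
sign(π) = (−1)^{n − #cycles} = (−1)^{341−48} = (−1)^293 = -1.
Via Zolotarev, sign(π_{278}) = (278|341) = -1.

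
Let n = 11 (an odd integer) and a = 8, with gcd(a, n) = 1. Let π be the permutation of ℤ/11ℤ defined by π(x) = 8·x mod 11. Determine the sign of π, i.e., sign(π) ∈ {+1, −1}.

-1

Orbit of 6 under x↦8x: [6, 4, 10, 3, 2, 5, 7]… (length divides ord_11(8)).
Decompose π into cycles: lengths [10, 1] (2 cycles, including the fixed point 0).
Σ(ℓ_i−1) = 11−2 = 9; sign = (−1)^9 = -1.
(8|11)_J = -1 (Zolotarev's lemma cross-check).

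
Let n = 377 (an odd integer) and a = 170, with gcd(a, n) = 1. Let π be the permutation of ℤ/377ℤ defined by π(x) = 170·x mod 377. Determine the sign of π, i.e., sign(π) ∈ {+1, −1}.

Orbit of 248 under x↦170x: [248, 313, 53, 339, 326, 1, 170]… (length divides ord_377(170)).
π_170 has 65 disjoint cycles with lengths [7, 7, 7, 7, 7, 7, 7, 7, 7, 7, 7, 7, 7, 7, 7, 7, 7, 7, 7, 7, 7, 7, 7, 7, 7, 7, 7, 7, 7, 7, 7, 7, 7, 7, 7, 7, 7, 7, 7, 7, 7, 7, 7, 7, 7, 7, 7, 7, 7, 7, 7, 7, 1, 1, 1, 1, 1, 1, 1, 1, 1, 1, 1, 1, 1] on {0,…,376}.
Σ(ℓ_i−1) = 377−65 = 312; sign = (−1)^312 = +1.

+1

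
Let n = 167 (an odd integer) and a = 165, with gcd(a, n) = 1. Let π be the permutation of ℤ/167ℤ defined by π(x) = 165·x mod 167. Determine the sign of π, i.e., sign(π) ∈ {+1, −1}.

Trace 101: π^k(101) = [101, 132, 70, 27, 113, 108, 118] for k=0..6.
The orbit structure of x ↦ 165x mod 167: 2 orbits of sizes [166, 1].
Σ(ℓ_i−1) = 167−2 = 165; sign = (−1)^165 = -1.
Zolotarev: (165|167) = -1, matching the cycle-count sign.

-1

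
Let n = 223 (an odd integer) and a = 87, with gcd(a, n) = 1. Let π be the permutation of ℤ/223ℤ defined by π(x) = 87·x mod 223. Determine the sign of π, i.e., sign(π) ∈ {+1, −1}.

-1

Start at x=30: 30 → 157 → 56 → 189 → 164 → 219 → 98 → … (one orbit).
π_87 has 4 disjoint cycles with lengths [74, 74, 74, 1] on {0,…,222}.
Σ(ℓ_i−1) = 223−4 = 219; sign = (−1)^219 = -1.
(87|223)_J = -1 (Zolotarev's lemma cross-check).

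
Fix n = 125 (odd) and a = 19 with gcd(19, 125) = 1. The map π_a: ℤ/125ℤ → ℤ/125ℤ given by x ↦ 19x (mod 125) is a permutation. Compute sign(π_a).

+1

Trace 79: π^k(79) = [79, 1, 19, 111, 109, 71, 99] for k=0..6.
The orbit structure of x ↦ 19x mod 125: 7 orbits of sizes [50, 50, 10, 10, 2, 2, 1].
sign(π) = (−1)^{n − #cycles} = (−1)^{125−7} = (−1)^118 = +1.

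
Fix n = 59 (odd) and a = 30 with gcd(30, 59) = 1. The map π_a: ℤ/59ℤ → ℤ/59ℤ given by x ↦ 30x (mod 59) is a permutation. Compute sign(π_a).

Orbit of 21 under x↦30x: [21, 40, 20, 10, 5, 32, 16]… (length divides ord_59(30)).
2 cycles of lengths [58, 1].
n − c = 59 − 2 = 57; sign = (−1)^57 = -1.
Via Zolotarev, sign(π_{30}) = (30|59) = -1.

-1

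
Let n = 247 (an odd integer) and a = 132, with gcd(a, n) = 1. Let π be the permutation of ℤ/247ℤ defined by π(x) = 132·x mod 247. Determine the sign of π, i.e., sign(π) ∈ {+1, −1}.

+1

Orbit of 227 under x↦132x: [227, 77, 37, 191, 18, 153, 189]… (length divides ord_247(132)).
The orbit structure of x ↦ 132x mod 247: 29 orbits of sizes [12, 12, 12, 12, 12, 12, 12, 12, 12, 12, 12, 12, 12, 12, 12, 12, 12, 12, 12, 2, 2, 2, 2, 2, 2, 2, 2, 2, 1].
n − c = 247 − 29 = 218; sign = (−1)^218 = +1.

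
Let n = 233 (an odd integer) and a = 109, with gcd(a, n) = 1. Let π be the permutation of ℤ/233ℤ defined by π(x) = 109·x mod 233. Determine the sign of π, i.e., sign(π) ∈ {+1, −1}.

+1

Start at x=232: 232 → 124 → 2 → 218 → 229 → 30 → 8 → … (one orbit).
Decompose π into cycles: lengths [116, 116, 1] (3 cycles, including the fixed point 0).
n − c = 233 − 3 = 230; sign = (−1)^230 = +1.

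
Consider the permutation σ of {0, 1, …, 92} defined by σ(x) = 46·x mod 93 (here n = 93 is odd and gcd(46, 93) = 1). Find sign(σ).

Trace 46: π^k(46) = [46, 70, 58, 64, 61, 16, 85] for k=0..6.
Cycle type of π: 10×9 + 1×3; total 12 cycles.
93 − 12 = 81 transpositions; sign(π) = (−1)^81 = -1.
Via Zolotarev, sign(π_{46}) = (46|93) = -1.

-1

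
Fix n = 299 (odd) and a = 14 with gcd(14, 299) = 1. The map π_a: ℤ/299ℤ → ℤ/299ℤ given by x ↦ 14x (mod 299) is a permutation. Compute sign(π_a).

-1

Orbit of 40 under x↦14x: [40, 261, 66, 27, 79, 209, 235]… (length divides ord_299(14)).
The orbit structure of x ↦ 14x mod 299: 26 orbits of sizes [22, 22, 22, 22, 22, 22, 22, 22, 22, 22, 22, 22, 22, 1, 1, 1, 1, 1, 1, 1, 1, 1, 1, 1, 1, 1].
Σ(ℓ_i−1) = 299−26 = 273; sign = (−1)^273 = -1.
(14|299)_J = -1 (Zolotarev's lemma cross-check).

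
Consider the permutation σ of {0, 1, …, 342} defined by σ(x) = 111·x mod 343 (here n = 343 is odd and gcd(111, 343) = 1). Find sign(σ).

-1

Orbit of 111 under x↦111x: [111, 316, 90, 43, 314, 211, 97]… (length divides ord_343(111)).
Cycle type of π: 98×3 + 14×3 + 2×3 + 1; total 10 cycles.
n − c = 343 − 10 = 333; sign = (−1)^333 = -1.
Zolotarev: (111|343) = -1, matching the cycle-count sign.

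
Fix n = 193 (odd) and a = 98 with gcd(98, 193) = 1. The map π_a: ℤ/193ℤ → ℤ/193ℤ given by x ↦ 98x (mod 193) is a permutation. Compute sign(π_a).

+1

Orbit of 9 under x↦98x: [9, 110, 165, 151, 130, 2, 3]… (length divides ord_193(98)).
π_98 has 3 disjoint cycles with lengths [96, 96, 1] on {0,…,192}.
3 cycles on 193: each ℓ→(−1)^(ℓ−1), product (−1)^190 = +1.
Zolotarev: (98|193) = +1, matching the cycle-count sign.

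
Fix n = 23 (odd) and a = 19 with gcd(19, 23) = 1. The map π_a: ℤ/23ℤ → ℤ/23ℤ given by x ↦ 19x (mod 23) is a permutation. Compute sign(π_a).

Trace 19: π^k(19) = [19, 16, 5, 3, 11, 2, 15] for k=0..6.
Decompose π into cycles: lengths [22, 1] (2 cycles, including the fixed point 0).
23 − 2 = 21 transpositions; sign(π) = (−1)^21 = -1.
Via Zolotarev, sign(π_{19}) = (19|23) = -1.

-1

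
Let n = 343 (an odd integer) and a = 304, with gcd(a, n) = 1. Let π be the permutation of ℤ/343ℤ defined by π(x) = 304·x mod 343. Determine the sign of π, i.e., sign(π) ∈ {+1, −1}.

Orbit of 327 under x↦304x: [327, 281, 17, 23, 132, 340, 117]… (length divides ord_343(304)).
The orbit structure of x ↦ 304x mod 343: 4 orbits of sizes [294, 42, 6, 1].
Σ(ℓ_i−1) = 343−4 = 339; sign = (−1)^339 = -1.
Check: (304/343) = -1 by Zolotarev.

-1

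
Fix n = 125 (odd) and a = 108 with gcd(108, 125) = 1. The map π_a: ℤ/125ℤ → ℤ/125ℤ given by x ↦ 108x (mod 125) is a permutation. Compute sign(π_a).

Trace 96: π^k(96) = [96, 118, 119, 102, 16, 103, 124] for k=0..6.
π_108 has 4 disjoint cycles with lengths [100, 20, 4, 1] on {0,…,124}.
n − c = 125 − 4 = 121; sign = (−1)^121 = -1.
Zolotarev: (108|125) = -1, matching the cycle-count sign.

-1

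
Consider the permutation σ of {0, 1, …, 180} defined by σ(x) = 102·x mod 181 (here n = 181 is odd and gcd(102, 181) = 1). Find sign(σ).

+1

Start at x=29: 29 → 62 → 170 → 145 → 129 → 126 → 1 → … (one orbit).
Decompose π into cycles: lengths [45, 45, 45, 45, 1] (5 cycles, including the fixed point 0).
181 − 5 = 176 transpositions; sign(π) = (−1)^176 = +1.
(102|181)_J = +1 (Zolotarev's lemma cross-check).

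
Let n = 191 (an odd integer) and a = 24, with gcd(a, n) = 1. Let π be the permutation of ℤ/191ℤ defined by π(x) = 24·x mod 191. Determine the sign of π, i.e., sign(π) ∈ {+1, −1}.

Start at x=103: 103 → 180 → 118 → 158 → 163 → 92 → 107 → … (one orbit).
3 cycles of lengths [95, 95, 1].
sign(π) = (−1)^{n − #cycles} = (−1)^{191−3} = (−1)^188 = +1.

+1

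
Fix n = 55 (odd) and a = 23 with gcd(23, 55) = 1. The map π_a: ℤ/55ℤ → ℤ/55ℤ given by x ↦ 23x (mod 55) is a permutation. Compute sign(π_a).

Start at x=1: 1 → 23 → 34 → 12 → 1 (one orbit).
Cycle lengths of π_23 on ℤ/55ℤ: [4, 4, 4, 4, 4, 4, 4, 4, 4, 4, 4, 1, 1, 1, 1, 1, 1, 1, 1, 1, 1, 1]; 22 cycles in total.
n − c = 55 − 22 = 33; sign = (−1)^33 = -1.

-1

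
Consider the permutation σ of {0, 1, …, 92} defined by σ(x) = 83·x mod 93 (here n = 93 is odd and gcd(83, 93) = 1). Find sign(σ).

Start at x=76: 76 → 77 → 67 → 74 → 4 → 53 → 28 → … (one orbit).
π_83 has 5 disjoint cycles with lengths [30, 30, 30, 2, 1] on {0,…,92}.
5 cycles on 93: each ℓ→(−1)^(ℓ−1), product (−1)^88 = +1.

+1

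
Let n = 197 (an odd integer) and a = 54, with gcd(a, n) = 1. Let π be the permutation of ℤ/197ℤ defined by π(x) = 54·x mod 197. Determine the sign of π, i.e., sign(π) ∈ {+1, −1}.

Trace 61: π^k(61) = [61, 142, 182, 175, 191, 70, 37] for k=0..6.
Cycle lengths of π_54 on ℤ/197ℤ: [49, 49, 49, 49, 1]; 5 cycles in total.
Σ(ℓ_i−1) = 197−5 = 192; sign = (−1)^192 = +1.
Via Zolotarev, sign(π_{54}) = (54|197) = +1.

+1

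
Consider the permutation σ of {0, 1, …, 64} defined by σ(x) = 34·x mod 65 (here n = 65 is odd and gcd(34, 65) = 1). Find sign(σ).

-1

Trace 34: π^k(34) = [34, 51, 44, 1] for k=0..3.
Decompose π into cycles: lengths [4, 4, 4, 4, 4, 4, 4, 4, 4, 4, 4, 4, 4, 4, 4, 2, 2, 1] (18 cycles, including the fixed point 0).
sign(π) = (−1)^{n − #cycles} = (−1)^{65−18} = (−1)^47 = -1.
(34|65)_J = -1 (Zolotarev's lemma cross-check).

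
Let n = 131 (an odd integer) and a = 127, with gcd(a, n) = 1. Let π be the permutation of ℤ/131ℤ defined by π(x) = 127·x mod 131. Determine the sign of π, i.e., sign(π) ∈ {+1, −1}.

Orbit of 27 under x↦127x: [27, 23, 39, 106, 100, 124, 28]… (length divides ord_131(127)).
Decompose π into cycles: lengths [130, 1] (2 cycles, including the fixed point 0).
2 cycles on 131: each ℓ→(−1)^(ℓ−1), product (−1)^129 = -1.

-1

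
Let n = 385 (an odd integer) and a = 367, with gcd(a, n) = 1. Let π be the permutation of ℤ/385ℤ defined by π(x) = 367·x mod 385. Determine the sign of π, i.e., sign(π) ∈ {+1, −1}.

Start at x=192: 192 → 9 → 223 → 221 → 257 → 379 → 108 → … (one orbit).
Decompose π into cycles: lengths [60, 60, 60, 60, 30, 30, 20, 20, 12, 12, 6, 5, 5, 4, 1] (15 cycles, including the fixed point 0).
n − c = 385 − 15 = 370; sign = (−1)^370 = +1.

+1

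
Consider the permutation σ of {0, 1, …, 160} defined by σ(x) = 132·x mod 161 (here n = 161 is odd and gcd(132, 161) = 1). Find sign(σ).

+1

Orbit of 111 under x↦132x: [111, 1, 132, 36, 83, 8, 90]… (length divides ord_161(132)).
The orbit structure of x ↦ 132x mod 161: 11 orbits of sizes [22, 22, 22, 22, 22, 22, 22, 2, 2, 2, 1].
sign(π) = (−1)^{n − #cycles} = (−1)^{161−11} = (−1)^150 = +1.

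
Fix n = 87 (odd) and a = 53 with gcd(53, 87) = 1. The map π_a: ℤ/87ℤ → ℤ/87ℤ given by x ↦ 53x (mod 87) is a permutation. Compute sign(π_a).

-1

Trace 53: π^k(53) = [53, 25, 20, 16, 65, 52, 59] for k=0..6.
10 cycles of lengths [14, 14, 14, 14, 7, 7, 7, 7, 2, 1].
sign(π) = (−1)^{n − #cycles} = (−1)^{87−10} = (−1)^77 = -1.
Via Zolotarev, sign(π_{53}) = (53|87) = -1.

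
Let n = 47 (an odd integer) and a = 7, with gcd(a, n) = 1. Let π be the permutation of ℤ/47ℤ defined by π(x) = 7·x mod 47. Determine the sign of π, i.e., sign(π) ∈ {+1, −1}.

Trace 37: π^k(37) = [37, 24, 27, 1, 7, 2, 14] for k=0..6.
Cycle lengths of π_7 on ℤ/47ℤ: [23, 23, 1]; 3 cycles in total.
47 − 3 = 44 transpositions; sign(π) = (−1)^44 = +1.
(7|47)_J = +1 (Zolotarev's lemma cross-check).

+1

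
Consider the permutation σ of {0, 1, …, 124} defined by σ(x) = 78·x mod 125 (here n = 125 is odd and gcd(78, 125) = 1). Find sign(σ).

-1

Start at x=69: 69 → 7 → 46 → 88 → 114 → 17 → 76 → … (one orbit).
π_78 has 4 disjoint cycles with lengths [100, 20, 4, 1] on {0,…,124}.
125 − 4 = 121 transpositions; sign(π) = (−1)^121 = -1.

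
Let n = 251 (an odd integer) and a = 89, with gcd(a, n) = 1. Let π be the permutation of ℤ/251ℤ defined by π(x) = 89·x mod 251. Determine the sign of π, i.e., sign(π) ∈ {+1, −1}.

Trace 85: π^k(85) = [85, 35, 103, 131, 113, 17, 7] for k=0..6.
Cycle lengths of π_89 on ℤ/251ℤ: [125, 125, 1]; 3 cycles in total.
n − c = 251 − 3 = 248; sign = (−1)^248 = +1.

+1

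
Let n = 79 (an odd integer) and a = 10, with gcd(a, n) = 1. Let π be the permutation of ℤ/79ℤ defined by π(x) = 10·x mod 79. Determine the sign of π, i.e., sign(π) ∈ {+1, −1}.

Trace 21: π^k(21) = [21, 52, 46, 65, 18, 22, 62] for k=0..6.
The orbit structure of x ↦ 10x mod 79: 7 orbits of sizes [13, 13, 13, 13, 13, 13, 1].
7 cycles on 79: each ℓ→(−1)^(ℓ−1), product (−1)^72 = +1.

+1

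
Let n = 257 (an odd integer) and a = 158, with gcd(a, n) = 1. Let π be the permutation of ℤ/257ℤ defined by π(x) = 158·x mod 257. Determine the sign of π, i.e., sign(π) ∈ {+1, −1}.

Trace 208: π^k(208) = [208, 225, 84, 165, 113, 121, 100] for k=0..6.
The orbit structure of x ↦ 158x mod 257: 3 orbits of sizes [128, 128, 1].
Σ(ℓ_i−1) = 257−3 = 254; sign = (−1)^254 = +1.
Via Zolotarev, sign(π_{158}) = (158|257) = +1.

+1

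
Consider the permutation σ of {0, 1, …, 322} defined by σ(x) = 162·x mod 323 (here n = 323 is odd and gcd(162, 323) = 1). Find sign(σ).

-1

Trace 274: π^k(274) = [274, 137, 230, 115, 219, 271, 297] for k=0..6.
Cycle type of π: 72×4 + 18 + 8×2 + 1; total 8 cycles.
Σ(ℓ_i−1) = 323−8 = 315; sign = (−1)^315 = -1.
The Jacobi symbol (162|323) = -1 (Zolotarev) agrees.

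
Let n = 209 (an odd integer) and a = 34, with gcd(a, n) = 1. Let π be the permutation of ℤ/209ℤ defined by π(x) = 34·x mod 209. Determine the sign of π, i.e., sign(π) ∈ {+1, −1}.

Start at x=122: 122 → 177 → 166 → 1 → 34 → 111 → 12 → … (one orbit).
Cycle type of π: 18×11 + 1×11; total 22 cycles.
With 22 cycles on 209 points, sign = (−1)^{209−22} = -1.

-1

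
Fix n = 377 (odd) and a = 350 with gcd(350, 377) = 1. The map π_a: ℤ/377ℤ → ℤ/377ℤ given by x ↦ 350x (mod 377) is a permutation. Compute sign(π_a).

Trace 337: π^k(337) = [337, 326, 246, 144, 259, 170, 311] for k=0..6.
Cycle type of π: 28×13 + 2×6 + 1; total 20 cycles.
Σ(ℓ_i−1) = 377−20 = 357; sign = (−1)^357 = -1.
Via Zolotarev, sign(π_{350}) = (350|377) = -1.

-1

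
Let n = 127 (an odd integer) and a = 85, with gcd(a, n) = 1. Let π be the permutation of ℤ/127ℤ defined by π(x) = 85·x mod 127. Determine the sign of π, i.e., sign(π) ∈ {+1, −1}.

-1

Trace 63: π^k(63) = [63, 21, 7, 87, 29, 52, 102] for k=0..6.
Cycle lengths of π_85 on ℤ/127ℤ: [126, 1]; 2 cycles in total.
n − c = 127 − 2 = 125; sign = (−1)^125 = -1.
Zolotarev: (85|127) = -1, matching the cycle-count sign.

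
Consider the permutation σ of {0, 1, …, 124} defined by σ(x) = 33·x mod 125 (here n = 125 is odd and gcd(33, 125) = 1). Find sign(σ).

-1

Orbit of 37 under x↦33x: [37, 96, 43, 44, 77, 41, 103]… (length divides ord_125(33)).
Cycle type of π: 100 + 20 + 4 + 1; total 4 cycles.
n − c = 125 − 4 = 121; sign = (−1)^121 = -1.
Zolotarev: (33|125) = -1, matching the cycle-count sign.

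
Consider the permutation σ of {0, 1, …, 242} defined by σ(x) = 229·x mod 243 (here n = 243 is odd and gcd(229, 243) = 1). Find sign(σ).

+1

Start at x=76: 76 → 151 → 73 → 193 → 214 → 163 → 148 → … (one orbit).
π_229 has 11 disjoint cycles with lengths [81, 81, 27, 27, 9, 9, 3, 3, 1, 1, 1] on {0,…,242}.
11 cycles on 243: each ℓ→(−1)^(ℓ−1), product (−1)^232 = +1.
Zolotarev: (229|243) = +1, matching the cycle-count sign.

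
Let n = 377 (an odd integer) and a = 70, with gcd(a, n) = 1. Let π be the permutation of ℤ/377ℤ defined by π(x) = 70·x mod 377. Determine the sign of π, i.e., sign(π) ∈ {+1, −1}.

Start at x=70: 70 → 376 → 307 → 1 → 70 (one orbit).
Cycle lengths of π_70 on ℤ/377ℤ: [4, 4, 4, 4, 4, 4, 4, 4, 4, 4, 4, 4, 4, 4, 4, 4, 4, 4, 4, 4, 4, 4, 4, 4, 4, 4, 4, 4, 4, 4, 4, 4, 4, 4, 4, 4, 4, 4, 4, 4, 4, 4, 4, 4, 4, 4, 4, 4, 4, 4, 4, 4, 4, 4, 4, 4, 4, 4, 4, 4, 4, 4, 4, 4, 4, 4, 4, 4, 4, 4, 4, 4, 4, 4, 4, 4, 4, 4, 4, 4, 4, 4, 4, 4, 4, 4, 4, 4, 4, 4, 4, 4, 4, 4, 1]; 95 cycles in total.
95 cycles on 377: each ℓ→(−1)^(ℓ−1), product (−1)^282 = +1.
Zolotarev: (70|377) = +1, matching the cycle-count sign.

+1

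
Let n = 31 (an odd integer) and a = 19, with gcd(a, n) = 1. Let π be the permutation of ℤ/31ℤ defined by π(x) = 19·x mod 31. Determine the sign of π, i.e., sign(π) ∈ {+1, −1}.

Start at x=9: 9 → 16 → 25 → 10 → 4 → 14 → 18 → … (one orbit).
Decompose π into cycles: lengths [15, 15, 1] (3 cycles, including the fixed point 0).
With 3 cycles on 31 points, sign = (−1)^{31−3} = +1.
The Jacobi symbol (19|31) = +1 (Zolotarev) agrees.

+1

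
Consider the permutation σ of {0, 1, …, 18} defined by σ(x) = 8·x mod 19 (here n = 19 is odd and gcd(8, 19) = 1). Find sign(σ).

-1

Trace 1: π^k(1) = [1, 8, 7, 18, 11, 12] for k=0..5.
Cycle lengths of π_8 on ℤ/19ℤ: [6, 6, 6, 1]; 4 cycles in total.
4 cycles on 19: each ℓ→(−1)^(ℓ−1), product (−1)^15 = -1.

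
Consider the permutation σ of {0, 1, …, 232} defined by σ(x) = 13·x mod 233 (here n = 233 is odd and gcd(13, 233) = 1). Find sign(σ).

Orbit of 81 under x↦13x: [81, 121, 175, 178, 217, 25, 92]… (length divides ord_233(13)).
Cycle type of π: 116×2 + 1; total 3 cycles.
sign(π) = (−1)^{n − #cycles} = (−1)^{233−3} = (−1)^230 = +1.
The Jacobi symbol (13|233) = +1 (Zolotarev) agrees.

+1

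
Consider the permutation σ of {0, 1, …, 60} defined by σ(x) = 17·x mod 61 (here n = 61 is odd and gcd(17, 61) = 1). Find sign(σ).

-1

Trace 25: π^k(25) = [25, 59, 27, 32, 56, 37, 19] for k=0..6.
Cycle lengths of π_17 on ℤ/61ℤ: [60, 1]; 2 cycles in total.
n − c = 61 − 2 = 59; sign = (−1)^59 = -1.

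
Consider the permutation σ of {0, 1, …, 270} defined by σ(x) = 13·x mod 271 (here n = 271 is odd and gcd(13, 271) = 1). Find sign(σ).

Start at x=106: 106 → 23 → 28 → 93 → 125 → 270 → 258 → … (one orbit).
Cycle lengths of π_13 on ℤ/271ℤ: [18, 18, 18, 18, 18, 18, 18, 18, 18, 18, 18, 18, 18, 18, 18, 1]; 16 cycles in total.
Σ(ℓ_i−1) = 271−16 = 255; sign = (−1)^255 = -1.

-1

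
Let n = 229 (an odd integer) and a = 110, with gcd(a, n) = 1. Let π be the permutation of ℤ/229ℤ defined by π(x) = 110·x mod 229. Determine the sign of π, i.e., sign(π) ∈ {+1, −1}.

-1

Trace 122: π^k(122) = [122, 138, 66, 161, 77, 226, 128] for k=0..6.
Cycle type of π: 228 + 1; total 2 cycles.
229 − 2 = 227 transpositions; sign(π) = (−1)^227 = -1.
Zolotarev: (110|229) = -1, matching the cycle-count sign.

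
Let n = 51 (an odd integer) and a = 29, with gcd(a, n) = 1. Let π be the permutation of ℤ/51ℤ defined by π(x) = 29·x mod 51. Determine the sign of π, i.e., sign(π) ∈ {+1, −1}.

Orbit of 16 under x↦29x: [16, 5, 43, 23, 4, 14, 49]… (length divides ord_51(29)).
Decompose π into cycles: lengths [16, 16, 16, 2, 1] (5 cycles, including the fixed point 0).
51 − 5 = 46 transpositions; sign(π) = (−1)^46 = +1.

+1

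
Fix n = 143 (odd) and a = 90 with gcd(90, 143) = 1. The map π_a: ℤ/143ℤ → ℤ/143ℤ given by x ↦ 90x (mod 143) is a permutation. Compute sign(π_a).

-1

Start at x=92: 92 → 129 → 27 → 142 → 53 → 51 → 14 → … (one orbit).
π_90 has 20 disjoint cycles with lengths [10, 10, 10, 10, 10, 10, 10, 10, 10, 10, 10, 10, 10, 2, 2, 2, 2, 2, 2, 1] on {0,…,142}.
sign(π) = (−1)^{n − #cycles} = (−1)^{143−20} = (−1)^123 = -1.
(90|143)_J = -1 (Zolotarev's lemma cross-check).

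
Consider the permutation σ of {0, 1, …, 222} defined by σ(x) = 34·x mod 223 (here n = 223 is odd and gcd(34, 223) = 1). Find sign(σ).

+1

Start at x=210: 210 → 4 → 136 → 164 → 1 → 34 → 41 → … (one orbit).
The orbit structure of x ↦ 34x mod 223: 7 orbits of sizes [37, 37, 37, 37, 37, 37, 1].
With 7 cycles on 223 points, sign = (−1)^{223−7} = +1.
(34|223)_J = +1 (Zolotarev's lemma cross-check).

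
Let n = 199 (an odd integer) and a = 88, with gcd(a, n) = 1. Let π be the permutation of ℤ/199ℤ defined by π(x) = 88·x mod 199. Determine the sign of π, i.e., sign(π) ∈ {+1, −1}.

-1

Trace 111: π^k(111) = [111, 17, 103, 109, 40, 137, 116] for k=0..6.
Decompose π into cycles: lengths [66, 66, 66, 1] (4 cycles, including the fixed point 0).
sign(π) = (−1)^{n − #cycles} = (−1)^{199−4} = (−1)^195 = -1.
(88|199)_J = -1 (Zolotarev's lemma cross-check).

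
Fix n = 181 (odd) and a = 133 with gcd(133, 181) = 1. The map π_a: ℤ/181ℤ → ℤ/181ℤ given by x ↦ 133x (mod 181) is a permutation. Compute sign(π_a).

Orbit of 180 under x↦133x: [180, 48, 49, 1, 133, 132]… (length divides ord_181(133)).
31 cycles of lengths [6, 6, 6, 6, 6, 6, 6, 6, 6, 6, 6, 6, 6, 6, 6, 6, 6, 6, 6, 6, 6, 6, 6, 6, 6, 6, 6, 6, 6, 6, 1].
31 cycles on 181: each ℓ→(−1)^(ℓ−1), product (−1)^150 = +1.
Zolotarev: (133|181) = +1, matching the cycle-count sign.

+1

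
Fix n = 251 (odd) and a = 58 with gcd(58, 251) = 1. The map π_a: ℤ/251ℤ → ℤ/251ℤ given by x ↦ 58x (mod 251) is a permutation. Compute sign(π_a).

Trace 51: π^k(51) = [51, 197, 131, 68, 179, 91, 7] for k=0..6.
Decompose π into cycles: lengths [125, 125, 1] (3 cycles, including the fixed point 0).
n − c = 251 − 3 = 248; sign = (−1)^248 = +1.

+1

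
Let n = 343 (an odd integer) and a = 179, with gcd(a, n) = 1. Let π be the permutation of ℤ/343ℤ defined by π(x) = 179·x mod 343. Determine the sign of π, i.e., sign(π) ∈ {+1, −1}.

+1

Trace 23: π^k(23) = [23, 1, 179, 142, 36, 270, 310] for k=0..6.
Cycle lengths of π_179 on ℤ/343ℤ: [147, 147, 21, 21, 3, 3, 1]; 7 cycles in total.
n − c = 343 − 7 = 336; sign = (−1)^336 = +1.
The Jacobi symbol (179|343) = +1 (Zolotarev) agrees.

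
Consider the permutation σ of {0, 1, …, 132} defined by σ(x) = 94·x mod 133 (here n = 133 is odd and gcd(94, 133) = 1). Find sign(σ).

Trace 94: π^k(94) = [94, 58, 132, 39, 75, 1] for k=0..5.
29 cycles of lengths [6, 6, 6, 6, 6, 6, 6, 6, 6, 6, 6, 6, 6, 6, 6, 6, 6, 6, 6, 2, 2, 2, 2, 2, 2, 2, 2, 2, 1].
133 − 29 = 104 transpositions; sign(π) = (−1)^104 = +1.
The Jacobi symbol (94|133) = +1 (Zolotarev) agrees.

+1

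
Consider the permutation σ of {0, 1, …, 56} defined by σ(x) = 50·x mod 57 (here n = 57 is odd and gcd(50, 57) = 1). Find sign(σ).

Trace 49: π^k(49) = [49, 56, 7, 8, 1, 50] for k=0..5.
π_50 has 11 disjoint cycles with lengths [6, 6, 6, 6, 6, 6, 6, 6, 6, 2, 1] on {0,…,56}.
n − c = 57 − 11 = 46; sign = (−1)^46 = +1.
(50|57)_J = +1 (Zolotarev's lemma cross-check).

+1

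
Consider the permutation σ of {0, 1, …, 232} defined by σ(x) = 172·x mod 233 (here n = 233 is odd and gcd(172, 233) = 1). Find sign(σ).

Trace 65: π^k(65) = [65, 229, 11, 28, 156, 37, 73] for k=0..6.
Cycle type of π: 232 + 1; total 2 cycles.
2 cycles on 233: each ℓ→(−1)^(ℓ−1), product (−1)^231 = -1.
Check: (172/233) = -1 by Zolotarev.

-1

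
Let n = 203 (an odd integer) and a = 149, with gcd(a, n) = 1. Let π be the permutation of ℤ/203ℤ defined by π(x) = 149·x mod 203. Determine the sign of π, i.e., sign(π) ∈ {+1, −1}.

+1

Start at x=22: 22 → 30 → 4 → 190 → 93 → 53 → 183 → … (one orbit).
Cycle lengths of π_149 on ℤ/203ℤ: [42, 42, 42, 42, 14, 14, 3, 3, 1]; 9 cycles in total.
sign(π) = (−1)^{n − #cycles} = (−1)^{203−9} = (−1)^194 = +1.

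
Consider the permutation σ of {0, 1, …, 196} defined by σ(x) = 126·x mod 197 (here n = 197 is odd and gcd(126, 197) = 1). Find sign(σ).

Start at x=79: 79 → 104 → 102 → 47 → 12 → 133 → 13 → … (one orbit).
Cycle type of π: 196 + 1; total 2 cycles.
2 cycles on 197: each ℓ→(−1)^(ℓ−1), product (−1)^195 = -1.
The Jacobi symbol (126|197) = -1 (Zolotarev) agrees.

-1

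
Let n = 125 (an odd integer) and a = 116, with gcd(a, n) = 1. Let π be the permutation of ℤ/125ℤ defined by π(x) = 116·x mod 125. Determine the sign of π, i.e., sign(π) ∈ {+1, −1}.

+1

Orbit of 16 under x↦116x: [16, 106, 46, 86, 101, 91, 56]… (length divides ord_125(116)).
Cycle type of π: 25×4 + 5×4 + 1×5; total 13 cycles.
Σ(ℓ_i−1) = 125−13 = 112; sign = (−1)^112 = +1.
The Jacobi symbol (116|125) = +1 (Zolotarev) agrees.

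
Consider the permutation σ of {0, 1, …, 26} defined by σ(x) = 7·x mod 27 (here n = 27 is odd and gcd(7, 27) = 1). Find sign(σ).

+1

Orbit of 13 under x↦7x: [13, 10, 16, 4, 1, 7, 22]… (length divides ord_27(7)).
7 cycles of lengths [9, 9, 3, 3, 1, 1, 1].
7 cycles on 27: each ℓ→(−1)^(ℓ−1), product (−1)^20 = +1.
Via Zolotarev, sign(π_{7}) = (7|27) = +1.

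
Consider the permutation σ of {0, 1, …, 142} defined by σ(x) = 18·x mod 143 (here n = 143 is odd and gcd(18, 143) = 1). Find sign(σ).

Start at x=83: 83 → 64 → 8 → 1 → 18 → 38 → 112 → … (one orbit).
Cycle lengths of π_18 on ℤ/143ℤ: [20, 20, 20, 20, 20, 20, 10, 4, 4, 4, 1]; 11 cycles in total.
11 cycles on 143: each ℓ→(−1)^(ℓ−1), product (−1)^132 = +1.
Zolotarev: (18|143) = +1, matching the cycle-count sign.

+1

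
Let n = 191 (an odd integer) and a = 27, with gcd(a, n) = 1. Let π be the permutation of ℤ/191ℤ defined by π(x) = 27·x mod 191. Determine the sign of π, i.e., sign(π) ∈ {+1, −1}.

Start at x=5: 5 → 135 → 16 → 50 → 13 → 160 → 118 → … (one orbit).
π_27 has 3 disjoint cycles with lengths [95, 95, 1] on {0,…,190}.
sign(π) = (−1)^{n − #cycles} = (−1)^{191−3} = (−1)^188 = +1.
Via Zolotarev, sign(π_{27}) = (27|191) = +1.

+1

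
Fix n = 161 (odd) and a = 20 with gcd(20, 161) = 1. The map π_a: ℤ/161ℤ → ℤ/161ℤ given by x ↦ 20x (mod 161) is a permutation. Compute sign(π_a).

Orbit of 78 under x↦20x: [78, 111, 127, 125, 85, 90, 29]… (length divides ord_161(20)).
π_20 has 11 disjoint cycles with lengths [22, 22, 22, 22, 22, 22, 22, 2, 2, 2, 1] on {0,…,160}.
With 11 cycles on 161 points, sign = (−1)^{161−11} = +1.
Via Zolotarev, sign(π_{20}) = (20|161) = +1.

+1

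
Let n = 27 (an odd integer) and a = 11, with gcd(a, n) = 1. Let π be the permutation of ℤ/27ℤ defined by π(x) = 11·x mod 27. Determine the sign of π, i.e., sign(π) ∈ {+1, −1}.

-1

Start at x=13: 13 → 8 → 7 → 23 → 10 → 2 → 22 → … (one orbit).
Cycle type of π: 18 + 6 + 2 + 1; total 4 cycles.
n − c = 27 − 4 = 23; sign = (−1)^23 = -1.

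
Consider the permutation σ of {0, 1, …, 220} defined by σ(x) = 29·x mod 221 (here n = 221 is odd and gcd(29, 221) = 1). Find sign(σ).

Start at x=178: 178 → 79 → 81 → 139 → 53 → 211 → 152 → … (one orbit).
The orbit structure of x ↦ 29x mod 221: 10 orbits of sizes [48, 48, 48, 48, 16, 3, 3, 3, 3, 1].
With 10 cycles on 221 points, sign = (−1)^{221−10} = -1.

-1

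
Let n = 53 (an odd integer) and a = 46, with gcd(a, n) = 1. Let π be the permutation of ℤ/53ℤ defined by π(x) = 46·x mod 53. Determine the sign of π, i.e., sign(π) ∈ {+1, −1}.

Orbit of 16 under x↦46x: [16, 47, 42, 24, 44, 10, 36]… (length divides ord_53(46)).
Cycle lengths of π_46 on ℤ/53ℤ: [13, 13, 13, 13, 1]; 5 cycles in total.
Σ(ℓ_i−1) = 53−5 = 48; sign = (−1)^48 = +1.
Via Zolotarev, sign(π_{46}) = (46|53) = +1.

+1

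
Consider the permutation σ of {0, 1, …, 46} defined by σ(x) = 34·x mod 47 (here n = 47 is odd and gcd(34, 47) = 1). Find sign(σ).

Start at x=37: 37 → 36 → 2 → 21 → 9 → 24 → 17 → … (one orbit).
3 cycles of lengths [23, 23, 1].
47 − 3 = 44 transpositions; sign(π) = (−1)^44 = +1.

+1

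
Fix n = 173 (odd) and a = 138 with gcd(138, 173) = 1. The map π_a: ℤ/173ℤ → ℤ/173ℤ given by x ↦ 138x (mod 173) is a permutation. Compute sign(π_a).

+1

Orbit of 85 under x↦138x: [85, 139, 152, 43, 52, 83, 36]… (length divides ord_173(138)).
5 cycles of lengths [43, 43, 43, 43, 1].
With 5 cycles on 173 points, sign = (−1)^{173−5} = +1.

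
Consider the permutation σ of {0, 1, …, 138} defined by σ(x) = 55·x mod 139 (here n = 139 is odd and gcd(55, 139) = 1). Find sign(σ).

+1

Orbit of 131 under x↦55x: [131, 116, 125, 64, 45, 112, 44]… (length divides ord_139(55)).
Cycle type of π: 23×6 + 1; total 7 cycles.
n − c = 139 − 7 = 132; sign = (−1)^132 = +1.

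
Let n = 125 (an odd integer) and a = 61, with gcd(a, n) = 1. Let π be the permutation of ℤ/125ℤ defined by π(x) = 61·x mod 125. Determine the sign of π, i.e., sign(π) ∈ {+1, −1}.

+1

Orbit of 6 under x↦61x: [6, 116, 76, 11, 46, 56, 41]… (length divides ord_125(61)).
Decompose π into cycles: lengths [25, 25, 25, 25, 5, 5, 5, 5, 1, 1, 1, 1, 1] (13 cycles, including the fixed point 0).
n − c = 125 − 13 = 112; sign = (−1)^112 = +1.
(61|125)_J = +1 (Zolotarev's lemma cross-check).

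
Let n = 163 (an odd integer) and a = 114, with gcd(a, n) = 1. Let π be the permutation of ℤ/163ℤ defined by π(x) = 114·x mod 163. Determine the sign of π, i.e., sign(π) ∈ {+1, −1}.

-1

Orbit of 123 under x↦114x: [123, 4, 130, 150, 148, 83, 8]… (length divides ord_163(114)).
Cycle type of π: 162 + 1; total 2 cycles.
Σ(ℓ_i−1) = 163−2 = 161; sign = (−1)^161 = -1.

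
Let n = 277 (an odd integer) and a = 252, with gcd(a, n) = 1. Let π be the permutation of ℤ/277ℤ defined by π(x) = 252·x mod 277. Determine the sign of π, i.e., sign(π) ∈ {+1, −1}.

Orbit of 207 under x↦252x: [207, 88, 16, 154, 28, 131, 49]… (length divides ord_277(252)).
π_252 has 5 disjoint cycles with lengths [69, 69, 69, 69, 1] on {0,…,276}.
sign(π) = (−1)^{n − #cycles} = (−1)^{277−5} = (−1)^272 = +1.
Check: (252/277) = +1 by Zolotarev.

+1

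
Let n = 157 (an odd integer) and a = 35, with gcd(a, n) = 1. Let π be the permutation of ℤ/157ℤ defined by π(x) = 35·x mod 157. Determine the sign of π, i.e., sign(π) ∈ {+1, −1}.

Orbit of 46 under x↦35x: [46, 40, 144, 16, 89, 132, 67]… (length divides ord_157(35)).
5 cycles of lengths [39, 39, 39, 39, 1].
5 cycles on 157: each ℓ→(−1)^(ℓ−1), product (−1)^152 = +1.

+1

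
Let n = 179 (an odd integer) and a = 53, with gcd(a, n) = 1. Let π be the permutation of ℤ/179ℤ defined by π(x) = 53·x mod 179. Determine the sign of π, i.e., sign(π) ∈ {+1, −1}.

Trace 25: π^k(25) = [25, 72, 57, 157, 87, 136, 48] for k=0..6.
Decompose π into cycles: lengths [178, 1] (2 cycles, including the fixed point 0).
With 2 cycles on 179 points, sign = (−1)^{179−2} = -1.

-1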